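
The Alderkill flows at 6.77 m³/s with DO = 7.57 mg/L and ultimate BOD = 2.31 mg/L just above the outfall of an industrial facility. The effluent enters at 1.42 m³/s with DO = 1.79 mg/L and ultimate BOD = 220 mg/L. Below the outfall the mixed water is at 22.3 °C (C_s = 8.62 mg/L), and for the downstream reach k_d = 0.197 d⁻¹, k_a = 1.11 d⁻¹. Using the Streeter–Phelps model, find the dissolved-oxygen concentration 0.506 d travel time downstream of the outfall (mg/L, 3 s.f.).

DO ≈ 4.56 mg/L

Mixed DO = (6.77×7.57 + 1.42×1.79)/(6.77+1.42) = 53.79/8.190 = 6.568 mg/L.
Mixed L₀ = (6.77×2.31 + 1.42×220)/(8.190) = 328.0/8.190 = 40.05 mg/L.
Initial deficit D₀ = C_s − DO₀ = 8.62 − 6.568 = 2.052 mg/L.
D(0.506) = [0.197×40.05/(1.11−0.197)](e^(−0.197×0.506) − e^(−1.11×0.506)) + 2.052 e^(−1.11×0.506)
= 8.642 × (0.9051 − 0.5703) + 2.052 × 0.5703 = 4.064 mg/L.
DO = 8.62 − 4.064 = 4.556 mg/L.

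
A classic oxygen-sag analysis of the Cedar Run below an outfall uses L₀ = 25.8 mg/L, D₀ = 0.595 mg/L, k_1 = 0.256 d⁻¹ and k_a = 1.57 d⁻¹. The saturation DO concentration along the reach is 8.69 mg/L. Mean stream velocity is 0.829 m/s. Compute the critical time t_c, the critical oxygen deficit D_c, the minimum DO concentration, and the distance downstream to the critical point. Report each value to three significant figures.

t_c ≈ 1.28 d; D_c ≈ 3.03 mg/L; min DO ≈ 5.66 mg/L; x_c ≈ 92.0 km

At the critical point dD/dt = 0, so k_1 L₀ e^(−k_1 t) = k_a D. Substituting D(t) from the Streeter–Phelps equation and solving for t gives
t_c = ln[(k_a/k_1)(1 − D₀(k_a−k_1)/(k_1 L₀))] / (k_a−k_1).
Here k_a−k_1 = 1.314 d⁻¹ and 1 − D₀(k_a−k_1)/(k_1 L₀) = 1 − 0.595×1.314/(0.256×25.8) = 0.8816, so
t_c = ln(6.133 × 0.8816) / 1.314 = 1.688 / 1.314 = 1.284 d.
D_c = (k_1/k_a) L₀ e^(−k_1 t_c) = (0.256/1.57) × 25.8 × e^(−0.256×1.284) = 0.1631 × 25.8 × 0.7198 = 3.028 mg/L.
Minimum DO = C_s − D_c = 8.69 − 3.028 = 5.662 mg/L.
x_c = v t_c = 0.829 m/s × 1.284 d × 86400 s/d = 91990 m ≈ 92.0 km.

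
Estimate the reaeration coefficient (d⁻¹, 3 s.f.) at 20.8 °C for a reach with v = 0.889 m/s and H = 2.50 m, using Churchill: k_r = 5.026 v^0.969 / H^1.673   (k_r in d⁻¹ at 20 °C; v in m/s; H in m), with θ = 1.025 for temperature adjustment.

k_r(20) = 5.026 × 0.889^0.969 / 2.50^1.673 = 5.026 × 0.8922 / 4.632 = 0.9682 d⁻¹.
k_r(20.8) = 0.9682 × 1.025^(20.8−20) = 0.9682 × 1.020 = 0.9875 d⁻¹.

k_r ≈ 0.987 d⁻¹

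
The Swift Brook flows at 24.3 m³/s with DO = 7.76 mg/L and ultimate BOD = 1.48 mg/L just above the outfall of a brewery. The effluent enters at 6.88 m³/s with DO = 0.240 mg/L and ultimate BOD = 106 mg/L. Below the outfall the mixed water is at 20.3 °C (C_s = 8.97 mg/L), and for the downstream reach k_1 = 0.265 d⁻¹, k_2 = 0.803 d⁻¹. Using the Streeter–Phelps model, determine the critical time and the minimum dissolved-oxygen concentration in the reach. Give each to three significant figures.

t_c ≈ 1.56 d; minimum DO ≈ 3.61 mg/L

Mixed DO = (24.3×7.76 + 6.88×0.240)/(24.3+6.88) = 190.2/31.18 = 6.101 mg/L.
Mixed L₀ = (24.3×1.48 + 6.88×106)/(31.18) = 765.2/31.18 = 24.54 mg/L.
Initial deficit D₀ = C_s − DO₀ = 8.97 − 6.101 = 2.869 mg/L.
t_c = (1/0.5380) ln[(0.803/0.265)(1 − 2.869×0.5380/(0.265×24.54))] = 1.859 × ln(2.311) = 1.557 d.
D_c = (0.265/0.803) × 24.54 × e^(−0.265×1.557) = 0.3300 × 24.54 × 0.6619 = 5.361 mg/L.
Minimum DO = 8.97 − 5.361 = 3.609 mg/L.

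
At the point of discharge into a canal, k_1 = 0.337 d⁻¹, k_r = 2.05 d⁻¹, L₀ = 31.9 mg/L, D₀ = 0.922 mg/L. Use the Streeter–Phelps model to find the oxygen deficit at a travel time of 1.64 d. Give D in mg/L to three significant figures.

k_1 L₀/(k_r−k_1) = 0.337×31.9/(2.05−0.337) = 10.75/1.713 = 6.276 mg/L.
e^(−k_1 t) = e^(−0.337×1.640) = 0.5754; e^(−k_r t) = e^(−2.05×1.640) = 0.03467.
D = 6.276 × (0.5754 − 0.03467) + 0.922 × 0.03467 = 3.394 + 0.03196 = 3.425 mg/L.

D ≈ 3.43 mg/L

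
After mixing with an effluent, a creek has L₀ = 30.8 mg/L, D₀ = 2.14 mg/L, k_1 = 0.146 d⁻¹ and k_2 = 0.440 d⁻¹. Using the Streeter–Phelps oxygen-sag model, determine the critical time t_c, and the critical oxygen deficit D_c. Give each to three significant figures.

t_c ≈ 3.24 d; D_c ≈ 6.37 mg/L

At the critical point dD/dt = 0, so k_1 L₀ e^(−k_1 t) = k_2 D. Substituting D(t) from the Streeter–Phelps equation and solving for t gives
t_c = ln[(k_2/k_1)(1 − D₀(k_2−k_1)/(k_1 L₀))] / (k_2−k_1).
Here k_2−k_1 = 0.2940 d⁻¹ and 1 − D₀(k_2−k_1)/(k_1 L₀) = 1 − 2.14×0.2940/(0.146×30.8) = 0.8601, so
t_c = ln(3.014 × 0.8601) / 0.2940 = 0.9524 / 0.2940 = 3.240 d.
D_c = (k_1/k_2) L₀ e^(−k_1 t_c) = (0.146/0.440) × 30.8 × e^(−0.146×3.240) = 0.3318 × 30.8 × 0.6231 = 6.368 mg/L.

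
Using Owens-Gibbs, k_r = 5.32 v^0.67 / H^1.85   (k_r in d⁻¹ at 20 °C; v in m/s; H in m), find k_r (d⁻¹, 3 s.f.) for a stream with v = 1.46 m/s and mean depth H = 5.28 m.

k_r ≈ 0.316 d⁻¹

k_r = 5.32 × 1.46^0.67 / 5.28^1.85 = 5.32 × 1.289 / 21.72 = 0.3156 d⁻¹.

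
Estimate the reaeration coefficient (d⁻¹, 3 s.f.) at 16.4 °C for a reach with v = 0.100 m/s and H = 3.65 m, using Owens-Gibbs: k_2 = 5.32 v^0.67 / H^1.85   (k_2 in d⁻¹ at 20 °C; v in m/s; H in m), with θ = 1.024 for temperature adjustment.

k_2 ≈ 0.0952 d⁻¹

k_2(20) = 5.32 × 0.100^0.67 / 3.65^1.85 = 5.32 × 0.2138 / 10.97 = 0.1037 d⁻¹.
k_2(16.4) = 0.1037 × 1.024^(16.4−20) = 0.1037 × 0.9182 = 0.09519 d⁻¹.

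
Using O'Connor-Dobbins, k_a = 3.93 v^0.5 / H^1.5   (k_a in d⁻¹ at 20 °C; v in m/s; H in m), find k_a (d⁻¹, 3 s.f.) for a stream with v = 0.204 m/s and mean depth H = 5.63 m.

k_a ≈ 0.133 d⁻¹

k_a = 3.93 × 0.204^0.5 / 5.63^1.5 = 3.93 × 0.4517 / 13.36 = 0.1329 d⁻¹.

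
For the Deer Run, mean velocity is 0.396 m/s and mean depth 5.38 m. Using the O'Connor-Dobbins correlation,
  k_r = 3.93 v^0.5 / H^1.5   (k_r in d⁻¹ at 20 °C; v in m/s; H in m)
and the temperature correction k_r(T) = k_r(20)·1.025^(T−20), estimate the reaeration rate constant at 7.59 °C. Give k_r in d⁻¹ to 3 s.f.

k_r ≈ 0.146 d⁻¹

k_r(20) = 3.93 × 0.396^0.5 / 5.38^1.5 = 3.93 × 0.6293 / 12.48 = 0.1982 d⁻¹.
k_r(7.59) = 0.1982 × 1.025^(7.59−20) = 0.1982 × 0.7361 = 0.1459 d⁻¹.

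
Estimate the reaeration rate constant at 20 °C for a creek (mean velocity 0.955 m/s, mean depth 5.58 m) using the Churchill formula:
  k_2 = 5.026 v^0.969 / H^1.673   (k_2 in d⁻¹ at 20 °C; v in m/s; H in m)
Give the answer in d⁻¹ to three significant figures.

k_2 ≈ 0.271 d⁻¹

k_2 = 5.026 × 0.955^0.969 / 5.58^1.673 = 5.026 × 0.9564 / 17.75 = 0.2708 d⁻¹.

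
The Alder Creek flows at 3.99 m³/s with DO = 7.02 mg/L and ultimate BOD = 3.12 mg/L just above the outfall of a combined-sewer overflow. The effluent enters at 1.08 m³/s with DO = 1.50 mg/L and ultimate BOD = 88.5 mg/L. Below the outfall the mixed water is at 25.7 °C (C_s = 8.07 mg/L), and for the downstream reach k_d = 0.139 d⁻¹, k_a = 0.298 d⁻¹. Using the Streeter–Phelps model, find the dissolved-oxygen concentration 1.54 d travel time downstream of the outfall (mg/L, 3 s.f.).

Mixed DO = (3.99×7.02 + 1.08×1.50)/(3.99+1.08) = 29.63/5.070 = 5.844 mg/L.
Mixed L₀ = (3.99×3.12 + 1.08×88.5)/(5.070) = 108.0/5.070 = 21.31 mg/L.
Initial deficit D₀ = C_s − DO₀ = 8.07 − 5.844 = 2.226 mg/L.
D(1.54) = [0.139×21.31/(0.298−0.139)](e^(−0.139×1.54) − e^(−0.298×1.54)) + 2.226 e^(−0.298×1.54)
= 18.63 × (0.8073 − 0.6320) + 2.226 × 0.6320 = 4.673 mg/L.
DO = 8.07 − 4.673 = 3.397 mg/L.

DO ≈ 3.40 mg/L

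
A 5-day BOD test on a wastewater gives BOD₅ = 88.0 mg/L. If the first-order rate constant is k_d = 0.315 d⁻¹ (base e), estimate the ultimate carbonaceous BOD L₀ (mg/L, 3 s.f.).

L₀ ≈ 111 mg/L

BOD₅ = L₀(1 − e^(−5k_d)) ⇒ L₀ = BOD₅ / (1 − e^(−5×0.315))
= 88.0 / (1 − 0.2070) = 88.0 / 0.7930 = 111.0 mg/L.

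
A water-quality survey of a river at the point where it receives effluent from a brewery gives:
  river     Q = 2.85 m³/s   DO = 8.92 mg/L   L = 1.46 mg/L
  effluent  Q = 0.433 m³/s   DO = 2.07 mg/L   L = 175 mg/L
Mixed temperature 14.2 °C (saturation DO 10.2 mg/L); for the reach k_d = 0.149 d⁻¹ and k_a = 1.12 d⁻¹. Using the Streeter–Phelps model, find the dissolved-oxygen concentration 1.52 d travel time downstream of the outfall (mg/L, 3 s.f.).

DO ≈ 7.50 mg/L

Mixed DO = (2.85×8.92 + 0.433×2.07)/(2.85+0.433) = 26.32/3.283 = 8.017 mg/L.
Mixed L₀ = (2.85×1.46 + 0.433×175)/(3.283) = 79.94/3.283 = 24.35 mg/L.
Initial deficit D₀ = C_s − DO₀ = 10.2 − 8.017 = 2.183 mg/L.
D(1.52) = [0.149×24.35/(1.12−0.149)](e^(−0.149×1.52) − e^(−1.12×1.52)) + 2.183 e^(−1.12×1.52)
= 3.736 × (0.7973 − 0.1822) + 2.183 × 0.1822 = 2.696 mg/L.
DO = 10.2 − 2.696 = 7.504 mg/L.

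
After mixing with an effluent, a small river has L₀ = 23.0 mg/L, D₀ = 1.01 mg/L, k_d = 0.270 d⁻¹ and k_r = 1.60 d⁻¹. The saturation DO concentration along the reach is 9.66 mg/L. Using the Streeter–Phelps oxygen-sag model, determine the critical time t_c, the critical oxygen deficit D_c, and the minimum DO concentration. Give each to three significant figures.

t_c ≈ 1.15 d; D_c ≈ 2.84 mg/L; min DO ≈ 6.82 mg/L

With k_r/k_d = 5.926 and 1 − D₀(k_r−k_d)/(k_d L₀) = 0.7837,
t_c = ln(5.926 × 0.7837) / (1.60 − 0.270) = ln(4.644) / 1.330 = 1.536/1.330 = 1.155 d.
L(t_c) = L₀ e^(−k_d t_c) = 23.0 × 0.7322 = 16.84 mg/L, and at the critical point k_r D_c = k_d L, so D_c = (0.270/1.60) × 16.84 = 2.842 mg/L.
Minimum DO = C_s − D_c = 9.66 − 2.842 = 6.818 mg/L.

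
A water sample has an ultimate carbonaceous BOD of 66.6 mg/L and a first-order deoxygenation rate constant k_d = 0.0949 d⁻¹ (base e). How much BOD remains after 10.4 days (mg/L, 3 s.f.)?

L ≈ 24.8 mg/L

L_t = L₀ e^(−k_d t) = 66.6 × e^(−0.0949×10.4) = 66.6 × 0.3727 = 24.82 mg/L.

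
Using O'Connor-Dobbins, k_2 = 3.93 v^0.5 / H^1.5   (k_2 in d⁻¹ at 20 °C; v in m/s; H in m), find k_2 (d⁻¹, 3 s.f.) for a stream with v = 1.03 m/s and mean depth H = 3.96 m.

k_2 = 3.93 × 1.03^0.5 / 3.96^1.5 = 3.93 × 1.015 / 7.880 = 0.5061 d⁻¹.

k_2 ≈ 0.506 d⁻¹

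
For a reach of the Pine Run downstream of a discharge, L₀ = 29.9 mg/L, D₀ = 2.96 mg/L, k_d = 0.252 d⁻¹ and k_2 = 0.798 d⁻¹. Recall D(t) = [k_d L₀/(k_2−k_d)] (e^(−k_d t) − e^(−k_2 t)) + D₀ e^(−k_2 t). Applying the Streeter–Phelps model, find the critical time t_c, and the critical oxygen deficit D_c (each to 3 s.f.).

At the critical point dD/dt = 0, so k_d L₀ e^(−k_d t) = k_2 D. Substituting D(t) from the Streeter–Phelps equation and solving for t gives
t_c = ln[(k_2/k_d)(1 − D₀(k_2−k_d)/(k_d L₀))] / (k_2−k_d).
Here k_2−k_d = 0.5460 d⁻¹ and 1 − D₀(k_2−k_d)/(k_d L₀) = 1 − 2.96×0.5460/(0.252×29.9) = 0.7855, so
t_c = ln(3.167 × 0.7855) / 0.5460 = 0.9113 / 0.5460 = 1.669 d.
D_c = (k_d/k_2) L₀ e^(−k_d t_c) = (0.252/0.798) × 29.9 × e^(−0.252×1.669) = 0.3158 × 29.9 × 0.6567 = 6.200 mg/L.

t_c ≈ 1.67 d; D_c ≈ 6.20 mg/L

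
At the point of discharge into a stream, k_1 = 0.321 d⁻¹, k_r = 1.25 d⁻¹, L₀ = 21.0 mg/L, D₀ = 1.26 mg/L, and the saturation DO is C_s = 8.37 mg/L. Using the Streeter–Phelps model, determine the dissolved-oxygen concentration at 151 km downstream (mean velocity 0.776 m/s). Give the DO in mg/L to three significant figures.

DO ≈ 5.21 mg/L

Travel time t = x/v = 151 km / (0.776 m/s) = 151000 m / 0.776 m/s = 194600 s = 2.252 d.
k_1 L₀/(k_r−k_1) = 0.321×21.0/(1.25−0.321) = 6.741/0.9290 = 7.256 mg/L.
e^(−k_1 t) = e^(−0.321×2.252) = 0.4853; e^(−k_r t) = e^(−1.25×2.252) = 0.05989.
D = 7.256 × (0.4853 − 0.05989) + 1.26 × 0.05989 = 3.087 + 0.07546 = 3.162 mg/L.
DO = C_s − D = 8.37 − 3.162 = 5.208 mg/L.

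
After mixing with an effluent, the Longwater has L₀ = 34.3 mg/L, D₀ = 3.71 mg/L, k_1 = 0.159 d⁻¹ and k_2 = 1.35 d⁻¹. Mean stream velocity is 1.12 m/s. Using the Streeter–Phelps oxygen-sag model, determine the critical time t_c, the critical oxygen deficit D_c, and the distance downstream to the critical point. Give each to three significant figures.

t_c ≈ 0.401 d; D_c ≈ 3.79 mg/L; x_c ≈ 38.8 km

t_c = [1/(k_2−k_1)] ln[(k_2/k_1)(1 − D₀(k_2−k_1)/(k_1 L₀))]
= [1/(1.35−0.159)] ln[(1.35/0.159)(1 − 3.71×1.191/(0.159×34.3))]
= (1/1.191) ln[8.491 × 0.1898] = 0.8396 × ln(1.611) = 0.8396 × 0.4771 = 0.4006 d.
L(t_c) = L₀ e^(−k_1 t_c) = 34.3 × 0.9383 = 32.18 mg/L, and at the critical point k_2 D_c = k_1 L, so D_c = (0.159/1.35) × 32.18 = 3.790 mg/L.
x_c = v t_c = 1.12 m/s × 0.4006 d × 86400 s/d = 38770 m ≈ 38.8 km.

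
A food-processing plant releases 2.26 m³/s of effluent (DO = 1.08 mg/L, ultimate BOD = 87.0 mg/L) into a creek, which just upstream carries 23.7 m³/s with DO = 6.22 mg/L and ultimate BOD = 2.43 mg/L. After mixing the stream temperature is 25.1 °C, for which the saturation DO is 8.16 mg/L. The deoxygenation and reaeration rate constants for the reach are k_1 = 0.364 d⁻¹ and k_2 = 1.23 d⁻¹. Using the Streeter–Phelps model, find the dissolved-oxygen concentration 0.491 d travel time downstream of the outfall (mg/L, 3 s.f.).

Mixed DO = (23.7×6.22 + 2.26×1.08)/(23.7+2.26) = 149.9/25.96 = 5.773 mg/L.
Mixed L₀ = (23.7×2.43 + 2.26×87.0)/(25.96) = 254.2/25.96 = 9.792 mg/L.
Initial deficit D₀ = C_s − DO₀ = 8.16 − 5.773 = 2.387 mg/L.
D(0.491) = [0.364×9.792/(1.23−0.364)](e^(−0.364×0.491) − e^(−1.23×0.491)) + 2.387 e^(−1.23×0.491)
= 4.116 × (0.8363 − 0.5467) + 2.387 × 0.5467 = 2.497 mg/L.
DO = 8.16 − 2.497 = 5.663 mg/L.

DO ≈ 5.66 mg/L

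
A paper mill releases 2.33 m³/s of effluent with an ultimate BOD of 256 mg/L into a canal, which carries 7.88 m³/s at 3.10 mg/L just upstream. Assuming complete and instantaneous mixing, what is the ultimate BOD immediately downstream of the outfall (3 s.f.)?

Flow-weighted mixing: C = (Q_r C_r + Q_w C_w)/(Q_r + Q_w)
= (7.88×3.10 + 2.33×256)/(7.88 + 2.33) = 620.9/10.21 = 60.81 mg/L.

60.8 mg/L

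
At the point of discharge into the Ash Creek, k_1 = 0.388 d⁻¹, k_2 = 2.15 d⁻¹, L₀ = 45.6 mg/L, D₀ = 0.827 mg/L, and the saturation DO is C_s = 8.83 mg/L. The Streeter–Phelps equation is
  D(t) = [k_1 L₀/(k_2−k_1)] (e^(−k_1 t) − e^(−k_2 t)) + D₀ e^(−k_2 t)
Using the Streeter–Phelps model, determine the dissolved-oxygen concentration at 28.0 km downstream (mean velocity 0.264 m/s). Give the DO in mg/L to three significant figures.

Travel time t = x/v = 28.0 km / (0.264 m/s) = 28000 m / 0.264 m/s = 106100 s = 1.228 d.
k_1 L₀/(k_2−k_1) = 0.388×45.6/(2.15−0.388) = 17.69/1.762 = 10.04 mg/L.
e^(−k_1 t) = e^(−0.388×1.228) = 0.6211; e^(−k_2 t) = e^(−2.15×1.228) = 0.07142.
D = 10.04 × (0.6211 − 0.07142) + 0.827 × 0.07142 = 5.519 + 0.05906 = 5.578 mg/L.
DO = C_s − D = 8.83 − 5.578 = 3.252 mg/L.

DO ≈ 3.25 mg/L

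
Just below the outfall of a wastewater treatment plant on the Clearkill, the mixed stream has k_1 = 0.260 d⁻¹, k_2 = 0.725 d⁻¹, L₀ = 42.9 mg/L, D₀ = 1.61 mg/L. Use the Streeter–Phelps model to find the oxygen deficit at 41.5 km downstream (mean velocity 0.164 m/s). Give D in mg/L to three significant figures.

D ≈ 8.52 mg/L

Travel time t = x/v = 41.5 km / (0.164 m/s) = 41500 m / 0.164 m/s = 253000 s = 2.929 d.
k_1 L₀/(k_2−k_1) = 0.260×42.9/(0.725−0.260) = 11.15/0.4650 = 23.99 mg/L.
e^(−k_1 t) = e^(−0.260×2.929) = 0.4670; e^(−k_2 t) = e^(−0.725×2.929) = 0.1196.
D = 23.99 × (0.4670 − 0.1196) + 1.61 × 0.1196 = 8.332 + 0.1926 = 8.524 mg/L.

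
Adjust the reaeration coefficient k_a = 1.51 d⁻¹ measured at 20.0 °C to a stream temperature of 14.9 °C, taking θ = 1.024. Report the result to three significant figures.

k_a ≈ 1.34 d⁻¹

k_a(T₂) = k_a(T₁) · θ^(T₂−T₁) = 1.51 × 1.024^(14.9−20.0)
= 1.51 × 1.024^-5.10 = 1.51 × 0.8861 = 1.338 d⁻¹.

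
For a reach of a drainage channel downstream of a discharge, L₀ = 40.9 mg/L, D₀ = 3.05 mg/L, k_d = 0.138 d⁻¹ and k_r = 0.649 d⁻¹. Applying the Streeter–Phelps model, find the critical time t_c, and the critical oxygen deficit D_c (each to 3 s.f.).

With k_r/k_d = 4.703 and 1 − D₀(k_r−k_d)/(k_d L₀) = 0.7239,
t_c = ln(4.703 × 0.7239) / (0.649 − 0.138) = ln(3.404) / 0.5110 = 1.225/0.5110 = 2.397 d.
L(t_c) = L₀ e^(−k_d t_c) = 40.9 × 0.7183 = 29.38 mg/L, and at the critical point k_r D_c = k_d L, so D_c = (0.138/0.649) × 29.38 = 6.247 mg/L.

t_c ≈ 2.40 d; D_c ≈ 6.25 mg/L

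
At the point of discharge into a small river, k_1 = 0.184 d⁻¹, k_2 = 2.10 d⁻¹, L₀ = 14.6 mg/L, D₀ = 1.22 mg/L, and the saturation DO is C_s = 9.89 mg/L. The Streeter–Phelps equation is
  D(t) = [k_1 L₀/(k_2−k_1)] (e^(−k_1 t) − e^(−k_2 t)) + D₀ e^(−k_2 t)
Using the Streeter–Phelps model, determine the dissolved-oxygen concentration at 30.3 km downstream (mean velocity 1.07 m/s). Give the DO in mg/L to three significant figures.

DO ≈ 8.66 mg/L

Travel time t = x/v = 30.3 km / (1.07 m/s) = 30300 m / 1.07 m/s = 28320 s = 0.3278 d.
k_1 L₀/(k_2−k_1) = 0.184×14.6/(2.10−0.184) = 2.686/1.916 = 1.402 mg/L.
e^(−k_1 t) = e^(−0.184×0.3278) = 0.9415; e^(−k_2 t) = e^(−2.10×0.3278) = 0.5024.
D = 1.402 × (0.9415 − 0.5024) + 1.22 × 0.5024 = 0.6156 + 0.6130 = 1.229 mg/L.
DO = C_s − D = 9.89 − 1.229 = 8.661 mg/L.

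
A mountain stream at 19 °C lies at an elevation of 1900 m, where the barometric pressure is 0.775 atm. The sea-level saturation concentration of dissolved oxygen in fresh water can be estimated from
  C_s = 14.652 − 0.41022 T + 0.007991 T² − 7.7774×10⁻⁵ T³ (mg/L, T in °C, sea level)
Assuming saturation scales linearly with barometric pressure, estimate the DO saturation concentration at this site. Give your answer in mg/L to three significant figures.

C_s ≈ 7.14 mg/L

At sea level: C_s = 14.652 − 0.41022×19 + 0.007991×19² − 7.7774×10⁻⁵×19³ = 9.209 mg/L.
Pressure correction: C_s' = 9.209 × 0.775 = 7.137 mg/L.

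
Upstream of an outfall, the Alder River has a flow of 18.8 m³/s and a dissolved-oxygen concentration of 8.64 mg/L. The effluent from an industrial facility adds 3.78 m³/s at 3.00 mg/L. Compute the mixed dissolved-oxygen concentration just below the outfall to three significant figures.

Flow-weighted mixing: C = (Q_r C_r + Q_w C_w)/(Q_r + Q_w)
= (18.8×8.64 + 3.78×3.00)/(18.8 + 3.78) = 173.8/22.58 = 7.696 mg/L.

7.70 mg/L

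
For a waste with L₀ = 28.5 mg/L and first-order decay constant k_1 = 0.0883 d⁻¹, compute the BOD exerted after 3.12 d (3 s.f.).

y ≈ 6.86 mg/L

y_t = L₀(1 − e^(−k_1 t)) = 28.5 × (1 − e^(−0.0883×3.12))
= 28.5 × (1 − 0.7592) = 28.5 × 0.2408 = 6.863 mg/L.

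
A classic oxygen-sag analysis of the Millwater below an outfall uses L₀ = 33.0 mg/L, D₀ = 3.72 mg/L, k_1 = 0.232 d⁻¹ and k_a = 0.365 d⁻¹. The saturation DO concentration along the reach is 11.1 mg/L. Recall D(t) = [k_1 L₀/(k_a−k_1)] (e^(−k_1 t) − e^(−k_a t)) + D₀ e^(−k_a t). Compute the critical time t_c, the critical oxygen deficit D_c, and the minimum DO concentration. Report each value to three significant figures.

With k_a/k_1 = 1.573 and 1 − D₀(k_a−k_1)/(k_1 L₀) = 0.9354,
t_c = ln(1.573 × 0.9354) / (0.365 − 0.232) = ln(1.472) / 0.1330 = 0.3864/0.1330 = 2.905 d.
L(t_c) = L₀ e^(−k_1 t_c) = 33.0 × 0.5097 = 16.82 mg/L, and at the critical point k_a D_c = k_1 L, so D_c = (0.232/0.365) × 16.82 = 10.69 mg/L.
Minimum DO = C_s − D_c = 11.1 − 10.69 = 0.4089 mg/L.

t_c ≈ 2.90 d; D_c ≈ 10.7 mg/L; min DO ≈ 0.409 mg/L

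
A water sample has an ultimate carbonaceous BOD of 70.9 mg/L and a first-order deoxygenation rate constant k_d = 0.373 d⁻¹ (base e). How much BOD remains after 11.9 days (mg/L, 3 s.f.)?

L ≈ 0.837 mg/L

L_t = L₀ e^(−k_d t) = 70.9 × e^(−0.373×11.9) = 70.9 × 0.01181 = 0.8374 mg/L.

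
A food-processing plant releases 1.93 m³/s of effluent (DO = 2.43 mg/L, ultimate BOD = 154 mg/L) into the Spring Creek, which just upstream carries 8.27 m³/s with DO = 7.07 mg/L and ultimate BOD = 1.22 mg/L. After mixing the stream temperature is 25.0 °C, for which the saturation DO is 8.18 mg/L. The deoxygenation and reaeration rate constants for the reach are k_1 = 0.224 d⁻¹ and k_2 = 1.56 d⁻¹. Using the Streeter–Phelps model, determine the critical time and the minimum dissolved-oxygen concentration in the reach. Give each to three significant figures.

Mixed DO = (8.27×7.07 + 1.93×2.43)/(8.27+1.93) = 63.16/10.20 = 6.192 mg/L.
Mixed L₀ = (8.27×1.22 + 1.93×154)/(10.20) = 307.3/10.20 = 30.13 mg/L.
Initial deficit D₀ = C_s − DO₀ = 8.18 − 6.192 = 1.988 mg/L.
t_c = (1/1.336) ln[(1.56/0.224)(1 − 1.988×1.336/(0.224×30.13))] = 0.7485 × ln(4.224) = 1.078 d.
D_c = (0.224/1.56) × 30.13 × e^(−0.224×1.078) = 0.1436 × 30.13 × 0.7854 = 3.398 mg/L.
Minimum DO = 8.18 − 3.398 = 4.782 mg/L.

t_c ≈ 1.08 d; minimum DO ≈ 4.78 mg/L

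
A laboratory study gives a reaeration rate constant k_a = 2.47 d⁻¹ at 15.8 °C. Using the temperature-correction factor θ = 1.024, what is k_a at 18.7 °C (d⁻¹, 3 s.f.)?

k_a(T₂) = k_a(T₁) · θ^(T₂−T₁) = 2.47 × 1.024^(18.7−15.8)
= 2.47 × 1.024^2.90 = 2.47 × 1.071 = 2.646 d⁻¹.

k_a ≈ 2.65 d⁻¹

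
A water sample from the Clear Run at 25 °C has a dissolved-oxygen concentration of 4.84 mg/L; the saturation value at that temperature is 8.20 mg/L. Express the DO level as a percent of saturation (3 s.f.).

59.0 % saturation

% saturation = C/C_s × 100 = 4.84/8.20 × 100 = 59.0 %.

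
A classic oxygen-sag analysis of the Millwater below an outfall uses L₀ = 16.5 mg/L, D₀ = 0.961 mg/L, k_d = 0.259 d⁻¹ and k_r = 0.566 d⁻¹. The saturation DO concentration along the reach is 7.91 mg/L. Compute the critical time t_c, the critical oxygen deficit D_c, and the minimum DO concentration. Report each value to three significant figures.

t_c ≈ 2.31 d; D_c ≈ 4.15 mg/L; min DO ≈ 3.76 mg/L

At the critical point dD/dt = 0, so k_d L₀ e^(−k_d t) = k_r D. Substituting D(t) from the Streeter–Phelps equation and solving for t gives
t_c = ln[(k_r/k_d)(1 − D₀(k_r−k_d)/(k_d L₀))] / (k_r−k_d).
Here k_r−k_d = 0.3070 d⁻¹ and 1 − D₀(k_r−k_d)/(k_d L₀) = 1 − 0.961×0.3070/(0.259×16.5) = 0.9310, so
t_c = ln(2.185 × 0.9310) / 0.3070 = 0.7102 / 0.3070 = 2.313 d.
D_c = (k_d/k_r) L₀ e^(−k_d t_c) = (0.259/0.566) × 16.5 × e^(−0.259×2.313) = 0.4576 × 16.5 × 0.5493 = 4.147 mg/L.
Minimum DO = C_s − D_c = 7.91 − 4.147 = 3.763 mg/L.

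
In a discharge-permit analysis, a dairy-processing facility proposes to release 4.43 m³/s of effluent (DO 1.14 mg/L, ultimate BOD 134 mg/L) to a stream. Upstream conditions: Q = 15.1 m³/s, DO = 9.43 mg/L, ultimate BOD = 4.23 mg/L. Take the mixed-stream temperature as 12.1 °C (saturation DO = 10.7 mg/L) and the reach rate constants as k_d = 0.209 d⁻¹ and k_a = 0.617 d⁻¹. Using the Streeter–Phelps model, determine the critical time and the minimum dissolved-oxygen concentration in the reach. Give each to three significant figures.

t_c ≈ 2.16 d; minimum DO ≈ 3.44 mg/L

Mixed DO = (15.1×9.43 + 4.43×1.14)/(15.1+4.43) = 147.4/19.53 = 7.550 mg/L.
Mixed L₀ = (15.1×4.23 + 4.43×134)/(19.53) = 657.5/19.53 = 33.67 mg/L.
Initial deficit D₀ = C_s − DO₀ = 10.7 − 7.550 = 3.150 mg/L.
t_c = (1/0.4080) ln[(0.617/0.209)(1 − 3.150×0.4080/(0.209×33.67))] = 2.451 × ln(2.413) = 2.159 d.
D_c = (0.209/0.617) × 33.67 × e^(−0.209×2.159) = 0.3387 × 33.67 × 0.6369 = 7.263 mg/L.
Minimum DO = 10.7 − 7.263 = 3.437 mg/L.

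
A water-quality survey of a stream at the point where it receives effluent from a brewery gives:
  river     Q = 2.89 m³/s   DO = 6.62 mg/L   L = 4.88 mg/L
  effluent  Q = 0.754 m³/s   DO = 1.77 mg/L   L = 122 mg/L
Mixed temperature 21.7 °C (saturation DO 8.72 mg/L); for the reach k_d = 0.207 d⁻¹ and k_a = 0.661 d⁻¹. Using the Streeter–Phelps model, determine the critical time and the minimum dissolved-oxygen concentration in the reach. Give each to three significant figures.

Mixed DO = (2.89×6.62 + 0.754×1.77)/(2.89+0.754) = 20.47/3.644 = 5.616 mg/L.
Mixed L₀ = (2.89×4.88 + 0.754×122)/(3.644) = 106.1/3.644 = 29.11 mg/L.
Initial deficit D₀ = C_s − DO₀ = 8.72 − 5.616 = 3.104 mg/L.
t_c = (1/0.4540) ln[(0.661/0.207)(1 − 3.104×0.4540/(0.207×29.11))] = 2.203 × ln(2.447) = 1.971 d.
D_c = (0.207/0.661) × 29.11 × e^(−0.207×1.971) = 0.3132 × 29.11 × 0.6650 = 6.063 mg/L.
Minimum DO = 8.72 − 6.063 = 2.657 mg/L.

t_c ≈ 1.97 d; minimum DO ≈ 2.66 mg/L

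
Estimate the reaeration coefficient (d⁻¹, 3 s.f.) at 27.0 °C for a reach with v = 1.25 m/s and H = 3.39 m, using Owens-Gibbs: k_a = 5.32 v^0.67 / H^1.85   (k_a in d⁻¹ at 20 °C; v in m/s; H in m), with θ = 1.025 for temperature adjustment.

k_a(20) = 5.32 × 1.25^0.67 / 3.39^1.85 = 5.32 × 1.161 / 9.569 = 0.6456 d⁻¹.
k_a(27.0) = 0.6456 × 1.025^(27.0−20) = 0.6456 × 1.189 = 0.7674 d⁻¹.

k_a ≈ 0.767 d⁻¹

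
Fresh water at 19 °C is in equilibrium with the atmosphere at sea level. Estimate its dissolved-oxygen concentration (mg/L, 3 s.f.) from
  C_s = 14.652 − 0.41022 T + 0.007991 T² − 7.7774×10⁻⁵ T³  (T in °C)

C_s = 14.652 − 0.41022×19 + 0.007991×19² − 7.7774×10⁻⁵×19³ = 9.209 mg/L.

C_s ≈ 9.21 mg/L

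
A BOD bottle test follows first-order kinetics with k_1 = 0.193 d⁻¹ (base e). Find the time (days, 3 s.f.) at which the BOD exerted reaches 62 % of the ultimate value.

t ≈ 5.01 d

y/L₀ = 1 − e^(−k_1 t) = 0.62 ⇒ e^(−k_1 t) = 0.380
t = −ln(0.380) / 0.193 = 0.9676 / 0.193 = 5.013 d.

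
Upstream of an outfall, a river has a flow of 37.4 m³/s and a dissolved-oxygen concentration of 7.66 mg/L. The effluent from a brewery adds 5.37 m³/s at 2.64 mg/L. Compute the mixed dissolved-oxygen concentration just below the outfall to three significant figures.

7.03 mg/L

Flow-weighted mixing: C = (Q_r C_r + Q_w C_w)/(Q_r + Q_w)
= (37.4×7.66 + 5.37×2.64)/(37.4 + 5.37) = 300.7/42.77 = 7.030 mg/L.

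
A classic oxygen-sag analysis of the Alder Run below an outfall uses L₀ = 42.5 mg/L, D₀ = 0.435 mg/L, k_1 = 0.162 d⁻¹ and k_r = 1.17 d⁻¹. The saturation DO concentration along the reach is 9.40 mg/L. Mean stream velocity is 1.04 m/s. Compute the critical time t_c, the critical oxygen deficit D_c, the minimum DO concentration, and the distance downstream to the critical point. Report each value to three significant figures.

t_c ≈ 1.90 d; D_c ≈ 4.33 mg/L; min DO ≈ 5.07 mg/L; x_c ≈ 170 km

At the critical point dD/dt = 0, so k_1 L₀ e^(−k_1 t) = k_r D. Substituting D(t) from the Streeter–Phelps equation and solving for t gives
t_c = ln[(k_r/k_1)(1 − D₀(k_r−k_1)/(k_1 L₀))] / (k_r−k_1).
Here k_r−k_1 = 1.008 d⁻¹ and 1 − D₀(k_r−k_1)/(k_1 L₀) = 1 − 0.435×1.008/(0.162×42.5) = 0.9363, so
t_c = ln(7.222 × 0.9363) / 1.008 = 1.911 / 1.008 = 1.896 d.
D_c = (k_1/k_r) L₀ e^(−k_1 t_c) = (0.162/1.17) × 42.5 × e^(−0.162×1.896) = 0.1385 × 42.5 × 0.7355 = 4.328 mg/L.
Minimum DO = C_s − D_c = 9.40 − 4.328 = 5.072 mg/L.
x_c = v t_c = 1.04 m/s × 1.896 d × 86400 s/d = 170400 m ≈ 170 km.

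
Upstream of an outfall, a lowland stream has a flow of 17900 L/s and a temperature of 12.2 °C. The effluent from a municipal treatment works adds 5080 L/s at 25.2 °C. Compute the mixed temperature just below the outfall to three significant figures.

Flow-weighted mixing: C = (Q_r C_r + Q_w C_w)/(Q_r + Q_w)
= (17900×12.2 + 5080×25.2)/(17900 + 5080) = 346400/22980 = 15.07 °C.

15.1 °C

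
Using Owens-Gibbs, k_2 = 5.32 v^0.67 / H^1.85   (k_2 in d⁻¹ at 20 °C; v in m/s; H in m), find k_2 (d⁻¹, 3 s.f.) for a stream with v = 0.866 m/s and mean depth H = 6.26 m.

k_2 = 5.32 × 0.866^0.67 / 6.26^1.85 = 5.32 × 0.9081 / 29.76 = 0.1623 d⁻¹.

k_2 ≈ 0.162 d⁻¹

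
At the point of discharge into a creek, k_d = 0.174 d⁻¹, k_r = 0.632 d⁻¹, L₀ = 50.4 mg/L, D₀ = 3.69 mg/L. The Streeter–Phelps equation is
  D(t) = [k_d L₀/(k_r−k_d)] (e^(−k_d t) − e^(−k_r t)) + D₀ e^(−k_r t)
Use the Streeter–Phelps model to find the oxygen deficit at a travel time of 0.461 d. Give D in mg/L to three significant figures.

k_d L₀/(k_r−k_d) = 0.174×50.4/(0.632−0.174) = 8.770/0.4580 = 19.15 mg/L.
e^(−k_d t) = e^(−0.174×0.4610) = 0.9229; e^(−k_r t) = e^(−0.632×0.4610) = 0.7473.
D = 19.15 × (0.9229 − 0.7473) + 3.69 × 0.7473 = 3.364 + 2.757 = 6.121 mg/L.

D ≈ 6.12 mg/L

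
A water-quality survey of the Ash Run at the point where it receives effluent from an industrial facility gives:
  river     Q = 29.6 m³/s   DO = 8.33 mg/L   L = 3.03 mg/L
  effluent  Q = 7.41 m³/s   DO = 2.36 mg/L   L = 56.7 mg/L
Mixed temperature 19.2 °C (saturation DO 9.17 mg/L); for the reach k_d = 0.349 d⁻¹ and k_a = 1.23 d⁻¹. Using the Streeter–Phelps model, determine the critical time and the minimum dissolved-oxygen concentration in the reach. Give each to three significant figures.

Mixed DO = (29.6×8.33 + 7.41×2.36)/(29.6+7.41) = 264.1/37.01 = 7.135 mg/L.
Mixed L₀ = (29.6×3.03 + 7.41×56.7)/(37.01) = 509.8/37.01 = 13.78 mg/L.
Initial deficit D₀ = C_s − DO₀ = 9.17 − 7.135 = 2.035 mg/L.
t_c = (1/0.8810) ln[(1.23/0.349)(1 − 2.035×0.8810/(0.349×13.78))] = 1.135 × ln(2.210) = 0.9001 d.
D_c = (0.349/1.23) × 13.78 × e^(−0.349×0.9001) = 0.2837 × 13.78 × 0.7304 = 2.855 mg/L.
Minimum DO = 9.17 − 2.855 = 6.315 mg/L.

t_c ≈ 0.900 d; minimum DO ≈ 6.31 mg/L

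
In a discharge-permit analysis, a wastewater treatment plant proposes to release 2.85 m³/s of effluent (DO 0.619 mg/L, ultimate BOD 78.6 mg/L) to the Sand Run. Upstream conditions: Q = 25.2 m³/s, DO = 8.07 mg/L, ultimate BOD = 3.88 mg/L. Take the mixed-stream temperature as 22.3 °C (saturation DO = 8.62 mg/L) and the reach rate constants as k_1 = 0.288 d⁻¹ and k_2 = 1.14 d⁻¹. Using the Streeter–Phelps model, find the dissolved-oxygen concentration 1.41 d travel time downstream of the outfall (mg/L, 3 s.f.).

Mixed DO = (25.2×8.07 + 2.85×0.619)/(25.2+2.85) = 205.1/28.05 = 7.313 mg/L.
Mixed L₀ = (25.2×3.88 + 2.85×78.6)/(28.05) = 321.8/28.05 = 11.47 mg/L.
Initial deficit D₀ = C_s − DO₀ = 8.62 − 7.313 = 1.307 mg/L.
D(1.41) = [0.288×11.47/(1.14−0.288)](e^(−0.288×1.41) − e^(−1.14×1.41)) + 1.307 e^(−1.14×1.41)
= 3.878 × (0.6663 − 0.2004) + 1.307 × 0.2004 = 2.068 mg/L.
DO = 8.62 − 2.068 = 6.552 mg/L.

DO ≈ 6.55 mg/L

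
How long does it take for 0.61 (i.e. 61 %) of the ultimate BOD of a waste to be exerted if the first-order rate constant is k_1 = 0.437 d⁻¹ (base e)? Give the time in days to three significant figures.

t ≈ 2.15 d

y/L₀ = 1 − e^(−k_1 t) = 0.61 ⇒ e^(−k_1 t) = 0.390
t = −ln(0.390) / 0.437 = 0.9416 / 0.437 = 2.155 d.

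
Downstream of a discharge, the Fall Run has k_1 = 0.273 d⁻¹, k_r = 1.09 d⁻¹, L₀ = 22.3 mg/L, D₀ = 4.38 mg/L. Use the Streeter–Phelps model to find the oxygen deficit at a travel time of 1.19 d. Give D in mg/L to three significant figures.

D ≈ 4.55 mg/L

k_1 L₀/(k_r−k_1) = 0.273×22.3/(1.09−0.273) = 6.088/0.8170 = 7.452 mg/L.
e^(−k_1 t) = e^(−0.273×1.190) = 0.7226; e^(−k_r t) = e^(−1.09×1.190) = 0.2733.
D = 7.452 × (0.7226 − 0.2733) + 4.38 × 0.2733 = 3.348 + 1.197 = 4.545 mg/L.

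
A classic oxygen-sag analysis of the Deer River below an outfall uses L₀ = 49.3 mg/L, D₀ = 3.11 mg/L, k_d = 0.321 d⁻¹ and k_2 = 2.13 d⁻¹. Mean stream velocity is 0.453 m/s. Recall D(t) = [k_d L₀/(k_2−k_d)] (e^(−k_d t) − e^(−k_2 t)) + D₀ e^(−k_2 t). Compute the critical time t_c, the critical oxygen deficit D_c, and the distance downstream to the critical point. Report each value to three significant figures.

t_c = [1/(k_2−k_d)] ln[(k_2/k_d)(1 − D₀(k_2−k_d)/(k_d L₀))]
= [1/(2.13−0.321)] ln[(2.13/0.321)(1 − 3.11×1.809/(0.321×49.3))]
= (1/1.809) ln[6.636 × 0.6445] = 0.5528 × ln(4.277) = 0.5528 × 1.453 = 0.8033 d.
L(t_c) = L₀ e^(−k_d t_c) = 49.3 × 0.7727 = 38.09 mg/L, and at the critical point k_2 D_c = k_d L, so D_c = (0.321/2.13) × 38.09 = 5.741 mg/L.
x_c = v t_c = 0.453 m/s × 0.8033 d × 86400 s/d = 31440 m ≈ 31.4 km.

t_c ≈ 0.803 d; D_c ≈ 5.74 mg/L; x_c ≈ 31.4 km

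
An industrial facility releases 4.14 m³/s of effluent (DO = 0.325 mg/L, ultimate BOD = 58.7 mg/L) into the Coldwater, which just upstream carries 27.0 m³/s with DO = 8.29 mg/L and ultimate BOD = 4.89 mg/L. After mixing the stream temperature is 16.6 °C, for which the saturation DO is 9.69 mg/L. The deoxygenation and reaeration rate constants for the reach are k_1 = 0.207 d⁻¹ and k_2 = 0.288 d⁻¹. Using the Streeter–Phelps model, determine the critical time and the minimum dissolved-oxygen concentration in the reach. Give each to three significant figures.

Mixed DO = (27.0×8.29 + 4.14×0.325)/(27.0+4.14) = 225.2/31.14 = 7.231 mg/L.
Mixed L₀ = (27.0×4.89 + 4.14×58.7)/(31.14) = 375.0/31.14 = 12.04 mg/L.
Initial deficit D₀ = C_s − DO₀ = 9.69 − 7.231 = 2.459 mg/L.
t_c = (1/0.08100) ln[(0.288/0.207)(1 − 2.459×0.08100/(0.207×12.04))] = 12.35 × ln(1.280) = 3.049 d.
D_c = (0.207/0.288) × 12.04 × e^(−0.207×3.049) = 0.7188 × 12.04 × 0.5320 = 4.605 mg/L.
Minimum DO = 9.69 − 4.605 = 5.085 mg/L.

t_c ≈ 3.05 d; minimum DO ≈ 5.08 mg/L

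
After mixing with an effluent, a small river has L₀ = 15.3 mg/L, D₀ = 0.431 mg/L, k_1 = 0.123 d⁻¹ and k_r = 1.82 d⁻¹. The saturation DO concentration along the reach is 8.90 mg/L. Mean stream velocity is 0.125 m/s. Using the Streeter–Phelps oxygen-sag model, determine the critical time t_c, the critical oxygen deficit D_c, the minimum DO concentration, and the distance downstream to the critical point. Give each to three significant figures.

t_c ≈ 1.30 d; D_c ≈ 0.881 mg/L; min DO ≈ 8.02 mg/L; x_c ≈ 14.0 km

t_c = [1/(k_r−k_1)] ln[(k_r/k_1)(1 − D₀(k_r−k_1)/(k_1 L₀))]
= [1/(1.82−0.123)] ln[(1.82/0.123)(1 − 0.431×1.697/(0.123×15.3))]
= (1/1.697) ln[14.80 × 0.6113] = 0.5893 × ln(9.046) = 0.5893 × 2.202 = 1.298 d.
L(t_c) = L₀ e^(−k_1 t_c) = 15.3 × 0.8525 = 13.04 mg/L, and at the critical point k_r D_c = k_1 L, so D_c = (0.123/1.82) × 13.04 = 0.8815 mg/L.
Minimum DO = C_s − D_c = 8.90 − 0.8815 = 8.019 mg/L.
x_c = v t_c = 0.125 m/s × 1.298 d × 86400 s/d = 14020 m ≈ 14.0 km.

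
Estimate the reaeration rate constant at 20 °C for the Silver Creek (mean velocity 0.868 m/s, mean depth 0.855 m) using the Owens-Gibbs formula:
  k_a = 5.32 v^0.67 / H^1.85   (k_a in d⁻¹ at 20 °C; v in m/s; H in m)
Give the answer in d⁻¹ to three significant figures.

k_a ≈ 6.47 d⁻¹

k_a = 5.32 × 0.868^0.67 / 0.855^1.85 = 5.32 × 0.9095 / 0.7484 = 6.465 d⁻¹.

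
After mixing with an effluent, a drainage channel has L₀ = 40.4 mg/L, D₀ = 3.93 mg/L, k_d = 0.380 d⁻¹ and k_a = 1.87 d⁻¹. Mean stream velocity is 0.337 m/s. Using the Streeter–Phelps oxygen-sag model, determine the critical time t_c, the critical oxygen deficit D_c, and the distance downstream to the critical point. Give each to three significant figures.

t_c ≈ 0.747 d; D_c ≈ 6.18 mg/L; x_c ≈ 21.8 km

At the critical point dD/dt = 0, so k_d L₀ e^(−k_d t) = k_a D. Substituting D(t) from the Streeter–Phelps equation and solving for t gives
t_c = ln[(k_a/k_d)(1 − D₀(k_a−k_d)/(k_d L₀))] / (k_a−k_d).
Here k_a−k_d = 1.490 d⁻¹ and 1 − D₀(k_a−k_d)/(k_d L₀) = 1 − 3.93×1.490/(0.380×40.4) = 0.6186, so
t_c = ln(4.921 × 0.6186) / 1.490 = 1.113 / 1.490 = 0.7471 d.
D_c = (k_d/k_a) L₀ e^(−k_d t_c) = (0.380/1.87) × 40.4 × e^(−0.380×0.7471) = 0.2032 × 40.4 × 0.7528 = 6.181 mg/L.
x_c = v t_c = 0.337 m/s × 0.7471 d × 86400 s/d = 21750 m ≈ 21.8 km.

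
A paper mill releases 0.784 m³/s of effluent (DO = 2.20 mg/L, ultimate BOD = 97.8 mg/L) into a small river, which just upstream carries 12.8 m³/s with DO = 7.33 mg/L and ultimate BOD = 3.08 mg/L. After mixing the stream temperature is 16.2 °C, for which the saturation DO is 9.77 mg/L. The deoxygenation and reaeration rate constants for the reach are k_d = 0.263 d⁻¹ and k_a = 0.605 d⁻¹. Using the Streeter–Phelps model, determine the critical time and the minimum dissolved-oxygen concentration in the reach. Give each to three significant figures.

t_c ≈ 0.862 d; minimum DO ≈ 6.81 mg/L

Mixed DO = (12.8×7.33 + 0.784×2.20)/(12.8+0.784) = 95.55/13.58 = 7.034 mg/L.
Mixed L₀ = (12.8×3.08 + 0.784×97.8)/(13.58) = 116.1/13.58 = 8.547 mg/L.
Initial deficit D₀ = C_s − DO₀ = 9.77 − 7.034 = 2.736 mg/L.
t_c = (1/0.3420) ln[(0.605/0.263)(1 − 2.736×0.3420/(0.263×8.547))] = 2.924 × ln(1.343) = 0.8618 d.
D_c = (0.263/0.605) × 8.547 × e^(−0.263×0.8618) = 0.4347 × 8.547 × 0.7972 = 2.962 mg/L.
Minimum DO = 9.77 − 2.962 = 6.808 mg/L.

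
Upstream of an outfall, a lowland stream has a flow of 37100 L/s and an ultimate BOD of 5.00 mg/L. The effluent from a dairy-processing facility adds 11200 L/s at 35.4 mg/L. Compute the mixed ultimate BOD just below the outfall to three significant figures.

12.0 mg/L

Flow-weighted mixing: C = (Q_r C_r + Q_w C_w)/(Q_r + Q_w)
= (37100×5.00 + 11200×35.4)/(37100 + 11200) = 582000/48300 = 12.05 mg/L.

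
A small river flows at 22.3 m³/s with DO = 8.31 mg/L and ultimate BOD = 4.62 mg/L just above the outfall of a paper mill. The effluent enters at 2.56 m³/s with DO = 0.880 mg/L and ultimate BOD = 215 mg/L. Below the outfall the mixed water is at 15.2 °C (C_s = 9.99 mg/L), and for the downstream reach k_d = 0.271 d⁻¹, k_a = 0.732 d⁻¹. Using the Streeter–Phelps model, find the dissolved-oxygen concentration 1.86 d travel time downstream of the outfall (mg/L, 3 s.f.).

Mixed DO = (22.3×8.31 + 2.56×0.880)/(22.3+2.56) = 187.6/24.86 = 7.545 mg/L.
Mixed L₀ = (22.3×4.62 + 2.56×215)/(24.86) = 653.4/24.86 = 26.28 mg/L.
Initial deficit D₀ = C_s − DO₀ = 9.99 − 7.545 = 2.445 mg/L.
D(1.86) = [0.271×26.28/(0.732−0.271)](e^(−0.271×1.86) − e^(−0.732×1.86)) + 2.445 e^(−0.732×1.86)
= 15.45 × (0.6041 − 0.2563) + 2.445 × 0.2563 = 6.001 mg/L.
DO = 9.99 − 6.001 = 3.989 mg/L.

DO ≈ 3.99 mg/L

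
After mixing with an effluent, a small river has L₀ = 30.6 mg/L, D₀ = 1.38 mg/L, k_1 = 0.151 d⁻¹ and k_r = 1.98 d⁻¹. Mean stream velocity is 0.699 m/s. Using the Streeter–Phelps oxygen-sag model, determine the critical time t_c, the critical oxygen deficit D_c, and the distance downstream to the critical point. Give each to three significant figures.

t_c ≈ 0.975 d; D_c ≈ 2.01 mg/L; x_c ≈ 58.9 km

At the critical point dD/dt = 0, so k_1 L₀ e^(−k_1 t) = k_r D. Substituting D(t) from the Streeter–Phelps equation and solving for t gives
t_c = ln[(k_r/k_1)(1 − D₀(k_r−k_1)/(k_1 L₀))] / (k_r−k_1).
Here k_r−k_1 = 1.829 d⁻¹ and 1 − D₀(k_r−k_1)/(k_1 L₀) = 1 − 1.38×1.829/(0.151×30.6) = 0.4537, so
t_c = ln(13.11 × 0.4537) / 1.829 = 1.783 / 1.829 = 0.9750 d.
L(t_c) = L₀ e^(−k_1 t_c) = 30.6 × 0.8631 = 26.41 mg/L, and at the critical point k_r D_c = k_1 L, so D_c = (0.151/1.98) × 26.41 = 2.014 mg/L.
x_c = v t_c = 0.699 m/s × 0.9750 d × 86400 s/d = 58890 m ≈ 58.9 km.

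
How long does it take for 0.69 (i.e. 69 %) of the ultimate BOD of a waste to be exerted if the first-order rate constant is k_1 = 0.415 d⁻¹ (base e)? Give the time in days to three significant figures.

y/L₀ = 1 − e^(−k_1 t) = 0.69 ⇒ e^(−k_1 t) = 0.310
t = −ln(0.310) / 0.415 = 1.171 / 0.415 = 2.822 d.

t ≈ 2.82 d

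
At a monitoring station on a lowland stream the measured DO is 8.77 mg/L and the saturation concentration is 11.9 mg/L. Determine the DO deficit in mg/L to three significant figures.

D ≈ 3.13 mg/L

D = C_s − C = 11.9 − 8.77 = 3.13 mg/L.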